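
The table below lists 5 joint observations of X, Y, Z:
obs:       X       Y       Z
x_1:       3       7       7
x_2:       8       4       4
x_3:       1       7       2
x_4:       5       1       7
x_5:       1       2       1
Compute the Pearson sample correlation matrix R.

Step 1 — column means:
  mean(X) = (3 + 8 + 1 + 5 + 1) / 5 = 18/5 = 3.6
  mean(Y) = (7 + 4 + 7 + 1 + 2) / 5 = 21/5 = 4.2
  mean(Z) = (7 + 4 + 2 + 7 + 1) / 5 = 21/5 = 4.2

Step 2 — sample variances and covariances s[i,j] = (1/(n-1)) · Σ_k (x_{k,i} - mean_i) · (x_{k,j} - mean_j), with n-1 = 4:
  s[X,X] = ((-0.6)·(-0.6) + (4.4)·(4.4) + (-2.6)·(-2.6) + (1.4)·(1.4) + (-2.6)·(-2.6)) / 4 = 35.2/4 = 8.8
  s[X,Y] = ((-0.6)·(2.8) + (4.4)·(-0.2) + (-2.6)·(2.8) + (1.4)·(-3.2) + (-2.6)·(-2.2)) / 4 = -8.6/4 = -2.15
  s[X,Z] = ((-0.6)·(2.8) + (4.4)·(-0.2) + (-2.6)·(-2.2) + (1.4)·(2.8) + (-2.6)·(-3.2)) / 4 = 15.4/4 = 3.85
  s[Y,Y] = ((2.8)·(2.8) + (-0.2)·(-0.2) + (2.8)·(2.8) + (-3.2)·(-3.2) + (-2.2)·(-2.2)) / 4 = 30.8/4 = 7.7
  s[Y,Z] = ((2.8)·(2.8) + (-0.2)·(-0.2) + (2.8)·(-2.2) + (-3.2)·(2.8) + (-2.2)·(-3.2)) / 4 = -0.2/4 = -0.05
  s[Z,Z] = ((2.8)·(2.8) + (-0.2)·(-0.2) + (-2.2)·(-2.2) + (2.8)·(2.8) + (-3.2)·(-3.2)) / 4 = 30.8/4 = 7.7
  Sample standard deviations s_i = √(s[i,i]):
  s(X) = √(8.8) = 2.9665
  s(Y) = √(7.7) = 2.7749
  s(Z) = √(7.7) = 2.7749

Step 3 — r_{ij} = s_{ij} / (s_i · s_j):
  r[X,X] = 1 (diagonal).
  r[X,Y] = -2.15 / (2.9665 · 2.7749) = -2.15 / 8.2316 = -0.2612
  r[X,Z] = 3.85 / (2.9665 · 2.7749) = 3.85 / 8.2316 = 0.4677
  r[Y,Y] = 1 (diagonal).
  r[Y,Z] = -0.05 / (2.7749 · 2.7749) = -0.05 / 7.7 = -0.0065
  r[Z,Z] = 1 (diagonal).

R is symmetric with unit diagonal. Assembling:

R = [[1, -0.2612, 0.4677],
 [-0.2612, 1, -0.0065],
 [0.4677, -0.0065, 1]]


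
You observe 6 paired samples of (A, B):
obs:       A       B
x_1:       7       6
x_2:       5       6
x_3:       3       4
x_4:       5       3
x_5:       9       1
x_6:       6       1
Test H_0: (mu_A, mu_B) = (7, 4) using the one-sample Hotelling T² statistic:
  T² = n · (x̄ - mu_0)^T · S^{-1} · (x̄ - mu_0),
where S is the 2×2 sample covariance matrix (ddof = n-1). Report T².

Step 1 — sample mean vector:
  mean(A) = (7 + 5 + 3 + 5 + 9 + 6) / 6 = 35/6 = 5.8333
  mean(B) = (6 + 6 + 4 + 3 + 1 + 1) / 6 = 21/6 = 3.5
  x̄ = (5.8333, 3.5),  deviation x̄ - mu_0 = (5.8333, 3.5) - (7, 4) = (-1.1667, -0.5).

Step 2 — sample covariance matrix, S[i,j] = (1/(n-1)) · Σ_k (x_{k,i} - mean_i) · (x_{k,j} - mean_j), divisor n-1 = 5:
  S[A,A] = ((1.1667)·(1.1667) + (-0.8333)·(-0.8333) + (-2.8333)·(-2.8333) + (-0.8333)·(-0.8333) + (3.1667)·(3.1667) + (0.1667)·(0.1667)) / 5 = 20.8333/5 = 4.1667
  S[A,B] = ((1.1667)·(2.5) + (-0.8333)·(2.5) + (-2.8333)·(0.5) + (-0.8333)·(-0.5) + (3.1667)·(-2.5) + (0.1667)·(-2.5)) / 5 = -8.5/5 = -1.7
  S[B,B] = ((2.5)·(2.5) + (2.5)·(2.5) + (0.5)·(0.5) + (-0.5)·(-0.5) + (-2.5)·(-2.5) + (-2.5)·(-2.5)) / 5 = 25.5/5 = 5.1
  S = [[4.1667, -1.7],
 [-1.7, 5.1]].

Step 3 — invert S. det(S) = 4.1667·5.1 - (-1.7)² = 18.36.
  S^{-1} = (1/det) · [[d, -b], [-b, a]] = [[0.2778, 0.0926],
 [0.0926, 0.2269]].

Step 4 — quadratic form (x̄ - mu_0)^T · S^{-1} · (x̄ - mu_0):
  S^{-1} · (x̄ - mu_0) = (-0.3704, -0.2215),
  (x̄ - mu_0)^T · [...] = (-1.1667)·(-0.3704) + (-0.5)·(-0.2215) = 0.5428.

Step 5 — scale by n: T² = 6 · 0.5428 = 3.2571.

T² ≈ 3.2571


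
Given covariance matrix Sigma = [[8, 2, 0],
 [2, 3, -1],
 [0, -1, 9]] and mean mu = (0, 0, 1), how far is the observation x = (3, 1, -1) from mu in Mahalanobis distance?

Step 1 — centre the observation: (x - mu) = (3, 1, -2).

Step 2 — invert Sigma (cofactor / det for 3×3, or solve directly):
  Sigma^{-1} = [[0.1512, -0.1047, -0.0116],
 [-0.1047, 0.4186, 0.0465],
 [-0.0116, 0.0465, 0.1163]].

Step 3 — form the quadratic (x - mu)^T · Sigma^{-1} · (x - mu):
  Sigma^{-1} · (x - mu) = (0.3721, 0.0116, -0.2209).
  (x - mu)^T · [Sigma^{-1} · (x - mu)] = (3)·(0.3721) + (1)·(0.0116) + (-2)·(-0.2209) = 1.5698.

Step 4 — take square root: d = √(1.5698) ≈ 1.2529.

d(x, mu) = √(1.5698) ≈ 1.2529


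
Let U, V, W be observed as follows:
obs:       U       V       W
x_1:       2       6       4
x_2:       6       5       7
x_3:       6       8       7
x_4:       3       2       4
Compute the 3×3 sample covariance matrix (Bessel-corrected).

Step 1 — column means:
  mean(U) = (2 + 6 + 6 + 3) / 4 = 17/4 = 4.25
  mean(V) = (6 + 5 + 8 + 2) / 4 = 21/4 = 5.25
  mean(W) = (4 + 7 + 7 + 4) / 4 = 22/4 = 5.5

Step 2 — sample covariance S[i,j] = (1/(n-1)) · Σ_k (x_{k,i} - mean_i) · (x_{k,j} - mean_j), with n-1 = 3.
  S[U,U] = ((-2.25)·(-2.25) + (1.75)·(1.75) + (1.75)·(1.75) + (-1.25)·(-1.25)) / 3 = 12.75/3 = 4.25
  S[U,V] = ((-2.25)·(0.75) + (1.75)·(-0.25) + (1.75)·(2.75) + (-1.25)·(-3.25)) / 3 = 6.75/3 = 2.25
  S[U,W] = ((-2.25)·(-1.5) + (1.75)·(1.5) + (1.75)·(1.5) + (-1.25)·(-1.5)) / 3 = 10.5/3 = 3.5
  S[V,V] = ((0.75)·(0.75) + (-0.25)·(-0.25) + (2.75)·(2.75) + (-3.25)·(-3.25)) / 3 = 18.75/3 = 6.25
  S[V,W] = ((0.75)·(-1.5) + (-0.25)·(1.5) + (2.75)·(1.5) + (-3.25)·(-1.5)) / 3 = 7.5/3 = 2.5
  S[W,W] = ((-1.5)·(-1.5) + (1.5)·(1.5) + (1.5)·(1.5) + (-1.5)·(-1.5)) / 3 = 9/3 = 3

S is symmetric (S[j,i] = S[i,j]). Assembling:

S = [[4.25, 2.25, 3.5],
 [2.25, 6.25, 2.5],
 [3.5, 2.5, 3]]


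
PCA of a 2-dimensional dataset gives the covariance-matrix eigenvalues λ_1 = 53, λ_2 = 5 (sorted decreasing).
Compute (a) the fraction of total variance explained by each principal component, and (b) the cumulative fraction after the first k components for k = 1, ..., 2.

Step 1 — total variance = trace(Sigma) = Σ λ_i = 53 + 5 = 58.

Step 2 — fraction explained by component i = λ_i / Σ λ:
  PC1: 53/58 = 0.9138
  PC2: 5/58 = 0.0862

Step 3 — cumulative fraction after k components = (λ_1 + ... + λ_k) / Σ λ:
  k = 1: 53/58 = 0.9138
  k = 2: (53 + 5)/58 = 58/58 = 1

Summary (fraction, with percent):

explained: PC1 0.9138 (91.38%), PC2 0.0862 (8.62%);  cumulative: 0.9138, 1


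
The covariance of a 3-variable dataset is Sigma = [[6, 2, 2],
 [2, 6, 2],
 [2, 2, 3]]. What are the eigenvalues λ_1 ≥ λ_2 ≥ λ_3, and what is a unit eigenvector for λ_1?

Step 1 — characteristic polynomial p(λ) = det(λI - Sigma) = λ³ - tr·λ² + c_1·λ - det, where tr = trace, c_1 = sum of the principal 2×2 minors, det = det(Sigma):
  tr = 6 + 6 + 3 = 15,
  c_1 = (6·6 - (2)²) + (6·3 - (2)²) + (6·3 - (2)²) = 32 + 14 + 14 = 60,
  det = 6·(6·3 - (2)²) - (2)·((2)·3 - (2)·(2)) + (2)·((2)·(2) - 6·(2)) = 6·(14) - (2)·(2) + (2)·(-8) = 64.
  So p(λ) = λ³ - 15λ² + 60λ - 64.
Step 2 — look for an integer root (rational root theorem: any rational root is an integer divisor of 64). Testing λ = 4:
  p(4) = 64 - 240 + 240 - 64 = 0  ✓
  Dividing out (λ - 4): p(λ) = (λ - 4)(λ² - 11λ + 16).
Step 3 — remaining eigenvalues from the quadratic λ² - 11λ + 16 = 0:
  Δ = 11² - 4·16 = 121 - 64 = 57,  λ = (11 ± √57)/2 = (11 ± 7.5498)/2 ≈ 9.2749 or 1.7251.
  Sorted: λ_1 = 9.2749,  λ_2 = 4,  λ_3 = 1.7251  (check: sum = 15 = tr ✓).

Step 4 — unit eigenvector for λ_1 ≈ 9.2749: v spans the null space of (Sigma - λ_1 I), whose rows are
  r_1 = (-3.2749, 2, 2),  r_2 = (2, -3.2749, 2),  r_3 = (2, 2, -6.2749).
  v is orthogonal to every row, so take v ∝ r_1 × r_2 = ((2)·(2) - (2)·(-3.2749), (2)·(2) - (-3.2749)·(2), (-3.2749)·(-3.2749) - (2)·(2)) ≈ (10.5498, 10.5498, 6.7251).
  Let u = (10.5498, 10.5498, 6.7251).
  ||u|| = √((10.5498)² + (10.5498)² + (6.7251)²) = √(267.8248) ≈ 16.3654,  v_1 = u/||u|| ≈ (0.6446, 0.6446, 0.4109) (||v_1|| = 1).

λ_1 = 9.2749,  λ_2 = 4,  λ_3 = 1.7251;  v_1 ≈ (0.6446, 0.6446, 0.4109)


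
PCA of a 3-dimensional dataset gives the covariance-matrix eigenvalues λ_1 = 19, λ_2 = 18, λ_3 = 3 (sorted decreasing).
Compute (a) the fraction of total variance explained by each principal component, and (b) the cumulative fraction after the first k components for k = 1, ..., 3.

Step 1 — total variance = trace(Sigma) = Σ λ_i = 19 + 18 + 3 = 40.

Step 2 — fraction explained by component i = λ_i / Σ λ:
  PC1: 19/40 = 0.475
  PC2: 18/40 = 0.45
  PC3: 3/40 = 0.075

Step 3 — cumulative fraction after k components = (λ_1 + ... + λ_k) / Σ λ:
  k = 1: 19/40 = 0.475
  k = 2: (19 + 18)/40 = 37/40 = 0.925
  k = 3: (19 + 18 + 3)/40 = 40/40 = 1

Summary (fraction, with percent):

explained: PC1 0.475 (47.5%), PC2 0.45 (45%), PC3 0.075 (7.5%);  cumulative: 0.475, 0.925, 1


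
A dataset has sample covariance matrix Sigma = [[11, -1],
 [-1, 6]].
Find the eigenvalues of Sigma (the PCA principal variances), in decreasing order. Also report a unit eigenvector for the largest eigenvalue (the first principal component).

Step 1 — characteristic polynomial of 2×2 Sigma:
  det(Sigma - λI) = λ² - trace · λ + det = 0.
  trace = 11 + 6 = 17, det = 11·6 - (-1)² = 65.
Step 2 — discriminant:
  Δ = trace² - 4·det = 289 - 260 = 29.
Step 3 — eigenvalues:
  λ = (trace ± √Δ)/2 = (17 ± 5.3852)/2,
  λ_1 = 11.1926,  λ_2 = 5.8074.

Step 4 — unit eigenvector for λ_1: solve (Sigma - λ_1 I)v = 0. First row:
  (11 - 11.1926)·v_x + (-1)·v_y = 0, i.e. (-0.1926)·v_x + (-1)·v_y = 0,
  so v ∝ (b, λ_1 - a) = (-1, 0.1926); multiply by -1 so the first entry is positive: u = (1, -0.1926).
  ||u|| = √((1)² + (-0.1926)²) = √(1.0371) ≈ 1.0184,
  v_1 = u/||u|| ≈ (0.982, -0.1891) (||v_1|| = 1).

λ_1 = 11.1926,  λ_2 = 5.8074;  v_1 ≈ (0.982, -0.1891)


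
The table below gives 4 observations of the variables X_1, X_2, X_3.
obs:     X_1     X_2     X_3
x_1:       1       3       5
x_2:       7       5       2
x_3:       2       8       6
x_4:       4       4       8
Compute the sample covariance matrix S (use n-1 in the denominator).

Step 1 — column means:
  mean(X_1) = (1 + 7 + 2 + 4) / 4 = 14/4 = 3.5
  mean(X_2) = (3 + 5 + 8 + 4) / 4 = 20/4 = 5
  mean(X_3) = (5 + 2 + 6 + 8) / 4 = 21/4 = 5.25

Step 2 — sample covariance S[i,j] = (1/(n-1)) · Σ_k (x_{k,i} - mean_i) · (x_{k,j} - mean_j), with n-1 = 3.
  S[X_1,X_1] = ((-2.5)·(-2.5) + (3.5)·(3.5) + (-1.5)·(-1.5) + (0.5)·(0.5)) / 3 = 21/3 = 7
  S[X_1,X_2] = ((-2.5)·(-2) + (3.5)·(0) + (-1.5)·(3) + (0.5)·(-1)) / 3 = 0/3 = 0
  S[X_1,X_3] = ((-2.5)·(-0.25) + (3.5)·(-3.25) + (-1.5)·(0.75) + (0.5)·(2.75)) / 3 = -10.5/3 = -3.5
  S[X_2,X_2] = ((-2)·(-2) + (0)·(0) + (3)·(3) + (-1)·(-1)) / 3 = 14/3 = 4.6667
  S[X_2,X_3] = ((-2)·(-0.25) + (0)·(-3.25) + (3)·(0.75) + (-1)·(2.75)) / 3 = 0/3 = 0
  S[X_3,X_3] = ((-0.25)·(-0.25) + (-3.25)·(-3.25) + (0.75)·(0.75) + (2.75)·(2.75)) / 3 = 18.75/3 = 6.25

S is symmetric (S[j,i] = S[i,j]). Assembling:

S = [[7, 0, -3.5],
 [0, 4.6667, 0],
 [-3.5, 0, 6.25]]


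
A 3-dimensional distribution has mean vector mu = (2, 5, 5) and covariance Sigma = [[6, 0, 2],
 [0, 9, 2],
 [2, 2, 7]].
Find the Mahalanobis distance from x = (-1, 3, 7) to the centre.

Step 1 — centre the observation: (x - mu) = (-3, -2, 2).

Step 2 — invert Sigma (cofactor / det for 3×3, or solve directly):
  Sigma^{-1} = [[0.1855, 0.0126, -0.0566],
 [0.0126, 0.1195, -0.0377],
 [-0.0566, -0.0377, 0.1698]].

Step 3 — form the quadratic (x - mu)^T · Sigma^{-1} · (x - mu):
  Sigma^{-1} · (x - mu) = (-0.695, -0.3522, 0.5849).
  (x - mu)^T · [Sigma^{-1} · (x - mu)] = (-3)·(-0.695) + (-2)·(-0.3522) + (2)·(0.5849) = 3.9591.

Step 4 — take square root: d = √(3.9591) ≈ 1.9898.

d(x, mu) = √(3.9591) ≈ 1.9898


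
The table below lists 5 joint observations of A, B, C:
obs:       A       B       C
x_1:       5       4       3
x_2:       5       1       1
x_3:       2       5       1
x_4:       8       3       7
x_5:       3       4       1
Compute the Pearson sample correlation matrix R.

Step 1 — column means:
  mean(A) = (5 + 5 + 2 + 8 + 3) / 5 = 23/5 = 4.6
  mean(B) = (4 + 1 + 5 + 3 + 4) / 5 = 17/5 = 3.4
  mean(C) = (3 + 1 + 1 + 7 + 1) / 5 = 13/5 = 2.6

Step 2 — sample variances and covariances s[i,j] = (1/(n-1)) · Σ_k (x_{k,i} - mean_i) · (x_{k,j} - mean_j), with n-1 = 4:
  s[A,A] = ((0.4)·(0.4) + (0.4)·(0.4) + (-2.6)·(-2.6) + (3.4)·(3.4) + (-1.6)·(-1.6)) / 4 = 21.2/4 = 5.3
  s[A,B] = ((0.4)·(0.6) + (0.4)·(-2.4) + (-2.6)·(1.6) + (3.4)·(-0.4) + (-1.6)·(0.6)) / 4 = -7.2/4 = -1.8
  s[A,C] = ((0.4)·(0.4) + (0.4)·(-1.6) + (-2.6)·(-1.6) + (3.4)·(4.4) + (-1.6)·(-1.6)) / 4 = 21.2/4 = 5.3
  s[B,B] = ((0.6)·(0.6) + (-2.4)·(-2.4) + (1.6)·(1.6) + (-0.4)·(-0.4) + (0.6)·(0.6)) / 4 = 9.2/4 = 2.3
  s[B,C] = ((0.6)·(0.4) + (-2.4)·(-1.6) + (1.6)·(-1.6) + (-0.4)·(4.4) + (0.6)·(-1.6)) / 4 = -1.2/4 = -0.3
  s[C,C] = ((0.4)·(0.4) + (-1.6)·(-1.6) + (-1.6)·(-1.6) + (4.4)·(4.4) + (-1.6)·(-1.6)) / 4 = 27.2/4 = 6.8
  Sample standard deviations s_i = √(s[i,i]):
  s(A) = √(5.3) = 2.3022
  s(B) = √(2.3) = 1.5166
  s(C) = √(6.8) = 2.6077

Step 3 — r_{ij} = s_{ij} / (s_i · s_j):
  r[A,A] = 1 (diagonal).
  r[A,B] = -1.8 / (2.3022 · 1.5166) = -1.8 / 3.4914 = -0.5155
  r[A,C] = 5.3 / (2.3022 · 2.6077) = 5.3 / 6.0033 = 0.8828
  r[B,B] = 1 (diagonal).
  r[B,C] = -0.3 / (1.5166 · 2.6077) = -0.3 / 3.9547 = -0.0759
  r[C,C] = 1 (diagonal).

R is symmetric with unit diagonal. Assembling:

R = [[1, -0.5155, 0.8828],
 [-0.5155, 1, -0.0759],
 [0.8828, -0.0759, 1]]


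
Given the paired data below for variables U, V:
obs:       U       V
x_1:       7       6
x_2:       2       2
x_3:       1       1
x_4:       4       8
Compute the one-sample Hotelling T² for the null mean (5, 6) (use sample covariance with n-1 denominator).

Step 1 — sample mean vector:
  mean(U) = (7 + 2 + 1 + 4) / 4 = 14/4 = 3.5
  mean(V) = (6 + 2 + 1 + 8) / 4 = 17/4 = 4.25
  x̄ = (3.5, 4.25),  deviation x̄ - mu_0 = (3.5, 4.25) - (5, 6) = (-1.5, -1.75).

Step 2 — sample covariance matrix, S[i,j] = (1/(n-1)) · Σ_k (x_{k,i} - mean_i) · (x_{k,j} - mean_j), divisor n-1 = 3:
  S[U,U] = ((3.5)·(3.5) + (-1.5)·(-1.5) + (-2.5)·(-2.5) + (0.5)·(0.5)) / 3 = 21/3 = 7
  S[U,V] = ((3.5)·(1.75) + (-1.5)·(-2.25) + (-2.5)·(-3.25) + (0.5)·(3.75)) / 3 = 19.5/3 = 6.5
  S[V,V] = ((1.75)·(1.75) + (-2.25)·(-2.25) + (-3.25)·(-3.25) + (3.75)·(3.75)) / 3 = 32.75/3 = 10.9167
  S = [[7, 6.5],
 [6.5, 10.9167]].

Step 3 — invert S. det(S) = 7·10.9167 - (6.5)² = 34.1667.
  S^{-1} = (1/det) · [[d, -b], [-b, a]] = [[0.3195, -0.1902],
 [-0.1902, 0.2049]].

Step 4 — quadratic form (x̄ - mu_0)^T · S^{-1} · (x̄ - mu_0):
  S^{-1} · (x̄ - mu_0) = (-0.1463, -0.0732),
  (x̄ - mu_0)^T · [...] = (-1.5)·(-0.1463) + (-1.75)·(-0.0732) = 0.3476.

Step 5 — scale by n: T² = 4 · 0.3476 = 1.3902.

T² ≈ 1.3902


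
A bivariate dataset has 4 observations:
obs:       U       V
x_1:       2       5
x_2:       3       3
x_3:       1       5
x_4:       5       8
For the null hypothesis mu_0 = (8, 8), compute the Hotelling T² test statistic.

Step 1 — sample mean vector:
  mean(U) = (2 + 3 + 1 + 5) / 4 = 11/4 = 2.75
  mean(V) = (5 + 3 + 5 + 8) / 4 = 21/4 = 5.25
  x̄ = (2.75, 5.25),  deviation x̄ - mu_0 = (2.75, 5.25) - (8, 8) = (-5.25, -2.75).

Step 2 — sample covariance matrix, S[i,j] = (1/(n-1)) · Σ_k (x_{k,i} - mean_i) · (x_{k,j} - mean_j), divisor n-1 = 3:
  S[U,U] = ((-0.75)·(-0.75) + (0.25)·(0.25) + (-1.75)·(-1.75) + (2.25)·(2.25)) / 3 = 8.75/3 = 2.9167
  S[U,V] = ((-0.75)·(-0.25) + (0.25)·(-2.25) + (-1.75)·(-0.25) + (2.25)·(2.75)) / 3 = 6.25/3 = 2.0833
  S[V,V] = ((-0.25)·(-0.25) + (-2.25)·(-2.25) + (-0.25)·(-0.25) + (2.75)·(2.75)) / 3 = 12.75/3 = 4.25
  S = [[2.9167, 2.0833],
 [2.0833, 4.25]].

Step 3 — invert S. det(S) = 2.9167·4.25 - (2.0833)² = 8.0556.
  S^{-1} = (1/det) · [[d, -b], [-b, a]] = [[0.5276, -0.2586],
 [-0.2586, 0.3621]].

Step 4 — quadratic form (x̄ - mu_0)^T · S^{-1} · (x̄ - mu_0):
  S^{-1} · (x̄ - mu_0) = (-2.0586, 0.3621),
  (x̄ - mu_0)^T · [...] = (-5.25)·(-2.0586) + (-2.75)·(0.3621) = 9.8121.

Step 5 — scale by n: T² = 4 · 9.8121 = 39.2483.

T² ≈ 39.2483


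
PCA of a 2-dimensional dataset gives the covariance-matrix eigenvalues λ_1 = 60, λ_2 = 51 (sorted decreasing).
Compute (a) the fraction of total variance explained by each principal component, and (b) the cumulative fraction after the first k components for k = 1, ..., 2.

Step 1 — total variance = trace(Sigma) = Σ λ_i = 60 + 51 = 111.

Step 2 — fraction explained by component i = λ_i / Σ λ:
  PC1: 60/111 = 0.5405
  PC2: 51/111 = 0.4595

Step 3 — cumulative fraction after k components = (λ_1 + ... + λ_k) / Σ λ:
  k = 1: 60/111 = 0.5405
  k = 2: (60 + 51)/111 = 111/111 = 1

Summary (fraction, with percent):

explained: PC1 0.5405 (54.05%), PC2 0.4595 (45.95%);  cumulative: 0.5405, 1


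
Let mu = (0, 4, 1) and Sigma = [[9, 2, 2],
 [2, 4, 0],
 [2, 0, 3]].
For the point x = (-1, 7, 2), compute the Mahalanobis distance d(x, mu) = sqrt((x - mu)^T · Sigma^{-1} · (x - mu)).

Step 1 — centre the observation: (x - mu) = (-1, 3, 1).

Step 2 — invert Sigma (cofactor / det for 3×3, or solve directly):
  Sigma^{-1} = [[0.15, -0.075, -0.1],
 [-0.075, 0.2875, 0.05],
 [-0.1, 0.05, 0.4]].

Step 3 — form the quadratic (x - mu)^T · Sigma^{-1} · (x - mu):
  Sigma^{-1} · (x - mu) = (-0.475, 0.9875, 0.65).
  (x - mu)^T · [Sigma^{-1} · (x - mu)] = (-1)·(-0.475) + (3)·(0.9875) + (1)·(0.65) = 4.0875.

Step 4 — take square root: d = √(4.0875) ≈ 2.0218.

d(x, mu) = √(4.0875) ≈ 2.0218


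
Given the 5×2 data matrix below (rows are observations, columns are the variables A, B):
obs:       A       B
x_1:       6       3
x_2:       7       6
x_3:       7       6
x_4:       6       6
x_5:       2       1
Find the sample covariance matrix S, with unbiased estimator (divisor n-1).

Step 1 — column means:
  mean(A) = (6 + 7 + 7 + 6 + 2) / 5 = 28/5 = 5.6
  mean(B) = (3 + 6 + 6 + 6 + 1) / 5 = 22/5 = 4.4

Step 2 — sample covariance S[i,j] = (1/(n-1)) · Σ_k (x_{k,i} - mean_i) · (x_{k,j} - mean_j), with n-1 = 4.
  S[A,A] = ((0.4)·(0.4) + (1.4)·(1.4) + (1.4)·(1.4) + (0.4)·(0.4) + (-3.6)·(-3.6)) / 4 = 17.2/4 = 4.3
  S[A,B] = ((0.4)·(-1.4) + (1.4)·(1.6) + (1.4)·(1.6) + (0.4)·(1.6) + (-3.6)·(-3.4)) / 4 = 16.8/4 = 4.2
  S[B,B] = ((-1.4)·(-1.4) + (1.6)·(1.6) + (1.6)·(1.6) + (1.6)·(1.6) + (-3.4)·(-3.4)) / 4 = 21.2/4 = 5.3

S is symmetric (S[j,i] = S[i,j]). Assembling:

S = [[4.3, 4.2],
 [4.2, 5.3]]


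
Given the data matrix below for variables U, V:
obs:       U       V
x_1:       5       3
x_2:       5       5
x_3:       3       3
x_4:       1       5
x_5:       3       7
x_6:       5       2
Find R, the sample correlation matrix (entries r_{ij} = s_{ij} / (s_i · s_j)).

Step 1 — column means:
  mean(U) = (5 + 5 + 3 + 1 + 3 + 5) / 6 = 22/6 = 3.6667
  mean(V) = (3 + 5 + 3 + 5 + 7 + 2) / 6 = 25/6 = 4.1667

Step 2 — sample variances and covariances s[i,j] = (1/(n-1)) · Σ_k (x_{k,i} - mean_i) · (x_{k,j} - mean_j), with n-1 = 5:
  s[U,U] = ((1.3333)·(1.3333) + (1.3333)·(1.3333) + (-0.6667)·(-0.6667) + (-2.6667)·(-2.6667) + (-0.6667)·(-0.6667) + (1.3333)·(1.3333)) / 5 = 13.3333/5 = 2.6667
  s[U,V] = ((1.3333)·(-1.1667) + (1.3333)·(0.8333) + (-0.6667)·(-1.1667) + (-2.6667)·(0.8333) + (-0.6667)·(2.8333) + (1.3333)·(-2.1667)) / 5 = -6.6667/5 = -1.3333
  s[V,V] = ((-1.1667)·(-1.1667) + (0.8333)·(0.8333) + (-1.1667)·(-1.1667) + (0.8333)·(0.8333) + (2.8333)·(2.8333) + (-2.1667)·(-2.1667)) / 5 = 16.8333/5 = 3.3667
  Sample standard deviations s_i = √(s[i,i]):
  s(U) = √(2.6667) = 1.633
  s(V) = √(3.3667) = 1.8348

Step 3 — r_{ij} = s_{ij} / (s_i · s_j):
  r[U,U] = 1 (diagonal).
  r[U,V] = -1.3333 / (1.633 · 1.8348) = -1.3333 / 2.9963 = -0.445
  r[V,V] = 1 (diagonal).

R is symmetric with unit diagonal. Assembling:

R = [[1, -0.445],
 [-0.445, 1]]


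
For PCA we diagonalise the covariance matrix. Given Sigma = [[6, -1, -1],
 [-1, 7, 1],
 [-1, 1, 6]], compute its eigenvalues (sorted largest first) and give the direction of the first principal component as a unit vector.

Step 1 — characteristic polynomial p(λ) = det(λI - Sigma) = λ³ - tr·λ² + c_1·λ - det, where tr = trace, c_1 = sum of the principal 2×2 minors, det = det(Sigma):
  tr = 6 + 7 + 6 = 19,
  c_1 = (6·7 - (-1)²) + (6·6 - (-1)²) + (7·6 - (1)²) = 41 + 35 + 41 = 117,
  det = 6·(7·6 - (1)²) - (-1)·((-1)·6 - (1)·(-1)) + (-1)·((-1)·(1) - 7·(-1)) = 6·(41) - (-1)·(-5) + (-1)·(6) = 235.
  So p(λ) = λ³ - 19λ² + 117λ - 235.
Step 2 — look for an integer root (rational root theorem: any rational root is an integer divisor of 235). Testing λ = 5:
  p(5) = 125 - 475 + 585 - 235 = 0  ✓
  Dividing out (λ - 5): p(λ) = (λ - 5)(λ² - 14λ + 47).
Step 3 — remaining eigenvalues from the quadratic λ² - 14λ + 47 = 0:
  Δ = 14² - 4·47 = 196 - 188 = 8,  λ = (14 ± √8)/2 = (14 ± 2.8284)/2 ≈ 8.4142 or 5.5858.
  Sorted: λ_1 = 8.4142,  λ_2 = 5.5858,  λ_3 = 5  (check: sum = 19 = tr ✓).

Step 4 — unit eigenvector for λ_1 ≈ 8.4142: v spans the null space of (Sigma - λ_1 I), whose rows are
  r_1 = (-2.4142, -1, -1),  r_2 = (-1, -1.4142, 1),  r_3 = (-1, 1, -2.4142).
  v is orthogonal to every row, so take v ∝ r_1 × r_2 = ((-1)·(1) - (-1)·(-1.4142), (-1)·(-1) - (-2.4142)·(1), (-2.4142)·(-1.4142) - (-1)·(-1)) ≈ (-2.4142, 3.4142, 2.4142).
  Rescale (multiply by -1 so the first nonzero entry is positive): u = (2.4142, -3.4142, -2.4142).
  ||u|| = √((2.4142)² + (-3.4142)² + (-2.4142)²) = √(23.3137) ≈ 4.8284,  v_1 = u/||u|| ≈ (0.5, -0.7071, -0.5) (||v_1|| = 1).

λ_1 = 8.4142,  λ_2 = 5.5858,  λ_3 = 5;  v_1 ≈ (0.5, -0.7071, -0.5)


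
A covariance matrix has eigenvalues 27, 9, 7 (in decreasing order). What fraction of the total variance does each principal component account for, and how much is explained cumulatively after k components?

Step 1 — total variance = trace(Sigma) = Σ λ_i = 27 + 9 + 7 = 43.

Step 2 — fraction explained by component i = λ_i / Σ λ:
  PC1: 27/43 = 0.6279
  PC2: 9/43 = 0.2093
  PC3: 7/43 = 0.1628

Step 3 — cumulative fraction after k components = (λ_1 + ... + λ_k) / Σ λ:
  k = 1: 27/43 = 0.6279
  k = 2: (27 + 9)/43 = 36/43 = 0.8372
  k = 3: (27 + 9 + 7)/43 = 43/43 = 1

Summary (fraction, with percent):

explained: PC1 0.6279 (62.79%), PC2 0.2093 (20.93%), PC3 0.1628 (16.28%);  cumulative: 0.6279, 0.8372, 1


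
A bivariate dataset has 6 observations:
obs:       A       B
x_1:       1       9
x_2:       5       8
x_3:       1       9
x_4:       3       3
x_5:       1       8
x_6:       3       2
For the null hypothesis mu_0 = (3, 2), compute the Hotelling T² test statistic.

Step 1 — sample mean vector:
  mean(A) = (1 + 5 + 1 + 3 + 1 + 3) / 6 = 14/6 = 2.3333
  mean(B) = (9 + 8 + 9 + 3 + 8 + 2) / 6 = 39/6 = 6.5
  x̄ = (2.3333, 6.5),  deviation x̄ - mu_0 = (2.3333, 6.5) - (3, 2) = (-0.6667, 4.5).

Step 2 — sample covariance matrix, S[i,j] = (1/(n-1)) · Σ_k (x_{k,i} - mean_i) · (x_{k,j} - mean_j), divisor n-1 = 5:
  S[A,A] = ((-1.3333)·(-1.3333) + (2.6667)·(2.6667) + (-1.3333)·(-1.3333) + (0.6667)·(0.6667) + (-1.3333)·(-1.3333) + (0.6667)·(0.6667)) / 5 = 13.3333/5 = 2.6667
  S[A,B] = ((-1.3333)·(2.5) + (2.6667)·(1.5) + (-1.3333)·(2.5) + (0.6667)·(-3.5) + (-1.3333)·(1.5) + (0.6667)·(-4.5)) / 5 = -10/5 = -2
  S[B,B] = ((2.5)·(2.5) + (1.5)·(1.5) + (2.5)·(2.5) + (-3.5)·(-3.5) + (1.5)·(1.5) + (-4.5)·(-4.5)) / 5 = 49.5/5 = 9.9
  S = [[2.6667, -2],
 [-2, 9.9]].

Step 3 — invert S. det(S) = 2.6667·9.9 - (-2)² = 22.4.
  S^{-1} = (1/det) · [[d, -b], [-b, a]] = [[0.442, 0.0893],
 [0.0893, 0.119]].

Step 4 — quadratic form (x̄ - mu_0)^T · S^{-1} · (x̄ - mu_0):
  S^{-1} · (x̄ - mu_0) = (0.1071, 0.4762),
  (x̄ - mu_0)^T · [...] = (-0.6667)·(0.1071) + (4.5)·(0.4762) = 2.0714.

Step 5 — scale by n: T² = 6 · 2.0714 = 12.4286.

T² ≈ 12.4286


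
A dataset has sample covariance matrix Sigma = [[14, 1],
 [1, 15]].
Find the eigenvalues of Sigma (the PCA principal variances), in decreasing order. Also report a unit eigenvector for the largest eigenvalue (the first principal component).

Step 1 — characteristic polynomial of 2×2 Sigma:
  det(Sigma - λI) = λ² - trace · λ + det = 0.
  trace = 14 + 15 = 29, det = 14·15 - (1)² = 209.
Step 2 — discriminant:
  Δ = trace² - 4·det = 841 - 836 = 5.
Step 3 — eigenvalues:
  λ = (trace ± √Δ)/2 = (29 ± 2.2361)/2,
  λ_1 = 15.618,  λ_2 = 13.382.

Step 4 — unit eigenvector for λ_1: solve (Sigma - λ_1 I)v = 0. First row:
  (14 - 15.618)·v_x + (1)·v_y = 0, i.e. (-1.618)·v_x + (1)·v_y = 0,
  so v ∝ (b, λ_1 - a) = (1, 1.618) = u.
  ||u|| = √((1)² + (1.618)²) = √(3.618) ≈ 1.9021,
  v_1 = u/||u|| ≈ (0.5257, 0.8507) (||v_1|| = 1).

λ_1 = 15.618,  λ_2 = 13.382;  v_1 ≈ (0.5257, 0.8507)


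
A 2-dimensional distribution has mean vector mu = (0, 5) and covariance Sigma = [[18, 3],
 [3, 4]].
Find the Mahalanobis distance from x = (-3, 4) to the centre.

Step 1 — centre the observation: (x - mu) = (-3, -1).

Step 2 — invert Sigma. det(Sigma) = 18·4 - (3)² = 63.
  Sigma^{-1} = (1/det) · [[d, -b], [-b, a]] = [[0.0635, -0.0476],
 [-0.0476, 0.2857]].

Step 3 — form the quadratic (x - mu)^T · Sigma^{-1} · (x - mu):
  Sigma^{-1} · (x - mu) = (-0.1429, -0.1429).
  (x - mu)^T · [Sigma^{-1} · (x - mu)] = (-3)·(-0.1429) + (-1)·(-0.1429) = 0.5714.

Step 4 — take square root: d = √(0.5714) ≈ 0.7559.

d(x, mu) = √(0.5714) ≈ 0.7559


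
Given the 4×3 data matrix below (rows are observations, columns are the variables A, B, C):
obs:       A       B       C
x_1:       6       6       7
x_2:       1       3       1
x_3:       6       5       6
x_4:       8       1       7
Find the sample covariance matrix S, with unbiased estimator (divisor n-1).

Step 1 — column means:
  mean(A) = (6 + 1 + 6 + 8) / 4 = 21/4 = 5.25
  mean(B) = (6 + 3 + 5 + 1) / 4 = 15/4 = 3.75
  mean(C) = (7 + 1 + 6 + 7) / 4 = 21/4 = 5.25

Step 2 — sample covariance S[i,j] = (1/(n-1)) · Σ_k (x_{k,i} - mean_i) · (x_{k,j} - mean_j), with n-1 = 3.
  S[A,A] = ((0.75)·(0.75) + (-4.25)·(-4.25) + (0.75)·(0.75) + (2.75)·(2.75)) / 3 = 26.75/3 = 8.9167
  S[A,B] = ((0.75)·(2.25) + (-4.25)·(-0.75) + (0.75)·(1.25) + (2.75)·(-2.75)) / 3 = -1.75/3 = -0.5833
  S[A,C] = ((0.75)·(1.75) + (-4.25)·(-4.25) + (0.75)·(0.75) + (2.75)·(1.75)) / 3 = 24.75/3 = 8.25
  S[B,B] = ((2.25)·(2.25) + (-0.75)·(-0.75) + (1.25)·(1.25) + (-2.75)·(-2.75)) / 3 = 14.75/3 = 4.9167
  S[B,C] = ((2.25)·(1.75) + (-0.75)·(-4.25) + (1.25)·(0.75) + (-2.75)·(1.75)) / 3 = 3.25/3 = 1.0833
  S[C,C] = ((1.75)·(1.75) + (-4.25)·(-4.25) + (0.75)·(0.75) + (1.75)·(1.75)) / 3 = 24.75/3 = 8.25

S is symmetric (S[j,i] = S[i,j]). Assembling:

S = [[8.9167, -0.5833, 8.25],
 [-0.5833, 4.9167, 1.0833],
 [8.25, 1.0833, 8.25]]


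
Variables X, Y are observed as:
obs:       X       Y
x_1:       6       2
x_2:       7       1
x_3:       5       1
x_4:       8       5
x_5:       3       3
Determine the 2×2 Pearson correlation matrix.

Step 1 — column means:
  mean(X) = (6 + 7 + 5 + 8 + 3) / 5 = 29/5 = 5.8
  mean(Y) = (2 + 1 + 1 + 5 + 3) / 5 = 12/5 = 2.4

Step 2 — sample variances and covariances s[i,j] = (1/(n-1)) · Σ_k (x_{k,i} - mean_i) · (x_{k,j} - mean_j), with n-1 = 4:
  s[X,X] = ((0.2)·(0.2) + (1.2)·(1.2) + (-0.8)·(-0.8) + (2.2)·(2.2) + (-2.8)·(-2.8)) / 4 = 14.8/4 = 3.7
  s[X,Y] = ((0.2)·(-0.4) + (1.2)·(-1.4) + (-0.8)·(-1.4) + (2.2)·(2.6) + (-2.8)·(0.6)) / 4 = 3.4/4 = 0.85
  s[Y,Y] = ((-0.4)·(-0.4) + (-1.4)·(-1.4) + (-1.4)·(-1.4) + (2.6)·(2.6) + (0.6)·(0.6)) / 4 = 11.2/4 = 2.8
  Sample standard deviations s_i = √(s[i,i]):
  s(X) = √(3.7) = 1.9235
  s(Y) = √(2.8) = 1.6733

Step 3 — r_{ij} = s_{ij} / (s_i · s_j):
  r[X,X] = 1 (diagonal).
  r[X,Y] = 0.85 / (1.9235 · 1.6733) = 0.85 / 3.2187 = 0.2641
  r[Y,Y] = 1 (diagonal).

R is symmetric with unit diagonal. Assembling:

R = [[1, 0.2641],
 [0.2641, 1]]


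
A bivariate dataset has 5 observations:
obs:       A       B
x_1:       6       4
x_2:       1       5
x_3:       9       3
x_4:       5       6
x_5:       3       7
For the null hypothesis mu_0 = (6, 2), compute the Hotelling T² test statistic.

Step 1 — sample mean vector:
  mean(A) = (6 + 1 + 9 + 5 + 3) / 5 = 24/5 = 4.8
  mean(B) = (4 + 5 + 3 + 6 + 7) / 5 = 25/5 = 5
  x̄ = (4.8, 5),  deviation x̄ - mu_0 = (4.8, 5) - (6, 2) = (-1.2, 3).

Step 2 — sample covariance matrix, S[i,j] = (1/(n-1)) · Σ_k (x_{k,i} - mean_i) · (x_{k,j} - mean_j), divisor n-1 = 4:
  S[A,A] = ((1.2)·(1.2) + (-3.8)·(-3.8) + (4.2)·(4.2) + (0.2)·(0.2) + (-1.8)·(-1.8)) / 4 = 36.8/4 = 9.2
  S[A,B] = ((1.2)·(-1) + (-3.8)·(0) + (4.2)·(-2) + (0.2)·(1) + (-1.8)·(2)) / 4 = -13/4 = -3.25
  S[B,B] = ((-1)·(-1) + (0)·(0) + (-2)·(-2) + (1)·(1) + (2)·(2)) / 4 = 10/4 = 2.5
  S = [[9.2, -3.25],
 [-3.25, 2.5]].

Step 3 — invert S. det(S) = 9.2·2.5 - (-3.25)² = 12.4375.
  S^{-1} = (1/det) · [[d, -b], [-b, a]] = [[0.201, 0.2613],
 [0.2613, 0.7397]].

Step 4 — quadratic form (x̄ - mu_0)^T · S^{-1} · (x̄ - mu_0):
  S^{-1} · (x̄ - mu_0) = (0.5427, 1.9055),
  (x̄ - mu_0)^T · [...] = (-1.2)·(0.5427) + (3)·(1.9055) = 5.0653.

Step 5 — scale by n: T² = 5 · 5.0653 = 25.3266.

T² ≈ 25.3266


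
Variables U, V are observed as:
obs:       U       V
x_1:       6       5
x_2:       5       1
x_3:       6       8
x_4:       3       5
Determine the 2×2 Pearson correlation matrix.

Step 1 — column means:
  mean(U) = (6 + 5 + 6 + 3) / 4 = 20/4 = 5
  mean(V) = (5 + 1 + 8 + 5) / 4 = 19/4 = 4.75

Step 2 — sample variances and covariances s[i,j] = (1/(n-1)) · Σ_k (x_{k,i} - mean_i) · (x_{k,j} - mean_j), with n-1 = 3:
  s[U,U] = ((1)·(1) + (0)·(0) + (1)·(1) + (-2)·(-2)) / 3 = 6/3 = 2
  s[U,V] = ((1)·(0.25) + (0)·(-3.75) + (1)·(3.25) + (-2)·(0.25)) / 3 = 3/3 = 1
  s[V,V] = ((0.25)·(0.25) + (-3.75)·(-3.75) + (3.25)·(3.25) + (0.25)·(0.25)) / 3 = 24.75/3 = 8.25
  Sample standard deviations s_i = √(s[i,i]):
  s(U) = √(2) = 1.4142
  s(V) = √(8.25) = 2.8723

Step 3 — r_{ij} = s_{ij} / (s_i · s_j):
  r[U,U] = 1 (diagonal).
  r[U,V] = 1 / (1.4142 · 2.8723) = 1 / 4.062 = 0.2462
  r[V,V] = 1 (diagonal).

R is symmetric with unit diagonal. Assembling:

R = [[1, 0.2462],
 [0.2462, 1]]


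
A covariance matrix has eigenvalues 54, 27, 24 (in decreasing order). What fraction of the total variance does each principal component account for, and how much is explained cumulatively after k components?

Step 1 — total variance = trace(Sigma) = Σ λ_i = 54 + 27 + 24 = 105.

Step 2 — fraction explained by component i = λ_i / Σ λ:
  PC1: 54/105 = 0.5143
  PC2: 27/105 = 0.2571
  PC3: 24/105 = 0.2286

Step 3 — cumulative fraction after k components = (λ_1 + ... + λ_k) / Σ λ:
  k = 1: 54/105 = 0.5143
  k = 2: (54 + 27)/105 = 81/105 = 0.7714
  k = 3: (54 + 27 + 24)/105 = 105/105 = 1

Summary (fraction, with percent):

explained: PC1 0.5143 (51.43%), PC2 0.2571 (25.71%), PC3 0.2286 (22.86%);  cumulative: 0.5143, 0.7714, 1


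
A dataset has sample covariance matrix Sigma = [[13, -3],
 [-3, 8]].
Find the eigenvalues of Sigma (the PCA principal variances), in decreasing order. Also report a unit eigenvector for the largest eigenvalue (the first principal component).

Step 1 — characteristic polynomial of 2×2 Sigma:
  det(Sigma - λI) = λ² - trace · λ + det = 0.
  trace = 13 + 8 = 21, det = 13·8 - (-3)² = 95.
Step 2 — discriminant:
  Δ = trace² - 4·det = 441 - 380 = 61.
Step 3 — eigenvalues:
  λ = (trace ± √Δ)/2 = (21 ± 7.8102)/2,
  λ_1 = 14.4051,  λ_2 = 6.5949.

Step 4 — unit eigenvector for λ_1: solve (Sigma - λ_1 I)v = 0. First row:
  (13 - 14.4051)·v_x + (-3)·v_y = 0, i.e. (-1.4051)·v_x + (-3)·v_y = 0,
  so v ∝ (b, λ_1 - a) = (-3, 1.4051); multiply by -1 so the first entry is positive: u = (3, -1.4051).
  ||u|| = √((3)² + (-1.4051)²) = √(10.9744) ≈ 3.3128,
  v_1 = u/||u|| ≈ (0.9056, -0.4242) (||v_1|| = 1).

λ_1 = 14.4051,  λ_2 = 6.5949;  v_1 ≈ (0.9056, -0.4242)


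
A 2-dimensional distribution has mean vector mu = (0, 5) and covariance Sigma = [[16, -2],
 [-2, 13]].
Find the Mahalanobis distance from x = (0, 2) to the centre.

Step 1 — centre the observation: (x - mu) = (0, -3).

Step 2 — invert Sigma. det(Sigma) = 16·13 - (-2)² = 204.
  Sigma^{-1} = (1/det) · [[d, -b], [-b, a]] = [[0.0637, 0.0098],
 [0.0098, 0.0784]].

Step 3 — form the quadratic (x - mu)^T · Sigma^{-1} · (x - mu):
  Sigma^{-1} · (x - mu) = (-0.0294, -0.2353).
  (x - mu)^T · [Sigma^{-1} · (x - mu)] = (0)·(-0.0294) + (-3)·(-0.2353) = 0.7059.

Step 4 — take square root: d = √(0.7059) ≈ 0.8402.

d(x, mu) = √(0.7059) ≈ 0.8402


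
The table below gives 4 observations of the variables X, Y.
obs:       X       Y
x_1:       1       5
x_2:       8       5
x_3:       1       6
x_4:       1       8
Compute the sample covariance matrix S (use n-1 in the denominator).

Step 1 — column means:
  mean(X) = (1 + 8 + 1 + 1) / 4 = 11/4 = 2.75
  mean(Y) = (5 + 5 + 6 + 8) / 4 = 24/4 = 6

Step 2 — sample covariance S[i,j] = (1/(n-1)) · Σ_k (x_{k,i} - mean_i) · (x_{k,j} - mean_j), with n-1 = 3.
  S[X,X] = ((-1.75)·(-1.75) + (5.25)·(5.25) + (-1.75)·(-1.75) + (-1.75)·(-1.75)) / 3 = 36.75/3 = 12.25
  S[X,Y] = ((-1.75)·(-1) + (5.25)·(-1) + (-1.75)·(0) + (-1.75)·(2)) / 3 = -7/3 = -2.3333
  S[Y,Y] = ((-1)·(-1) + (-1)·(-1) + (0)·(0) + (2)·(2)) / 3 = 6/3 = 2

S is symmetric (S[j,i] = S[i,j]). Assembling:

S = [[12.25, -2.3333],
 [-2.3333, 2]]


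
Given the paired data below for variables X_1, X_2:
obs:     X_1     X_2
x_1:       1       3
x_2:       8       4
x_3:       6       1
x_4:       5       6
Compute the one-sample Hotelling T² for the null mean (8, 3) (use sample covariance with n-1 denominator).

Step 1 — sample mean vector:
  mean(X_1) = (1 + 8 + 6 + 5) / 4 = 20/4 = 5
  mean(X_2) = (3 + 4 + 1 + 6) / 4 = 14/4 = 3.5
  x̄ = (5, 3.5),  deviation x̄ - mu_0 = (5, 3.5) - (8, 3) = (-3, 0.5).

Step 2 — sample covariance matrix, S[i,j] = (1/(n-1)) · Σ_k (x_{k,i} - mean_i) · (x_{k,j} - mean_j), divisor n-1 = 3:
  S[X_1,X_1] = ((-4)·(-4) + (3)·(3) + (1)·(1) + (0)·(0)) / 3 = 26/3 = 8.6667
  S[X_1,X_2] = ((-4)·(-0.5) + (3)·(0.5) + (1)·(-2.5) + (0)·(2.5)) / 3 = 1/3 = 0.3333
  S[X_2,X_2] = ((-0.5)·(-0.5) + (0.5)·(0.5) + (-2.5)·(-2.5) + (2.5)·(2.5)) / 3 = 13/3 = 4.3333
  S = [[8.6667, 0.3333],
 [0.3333, 4.3333]].

Step 3 — invert S. det(S) = 8.6667·4.3333 - (0.3333)² = 37.4444.
  S^{-1} = (1/det) · [[d, -b], [-b, a]] = [[0.1157, -0.0089],
 [-0.0089, 0.2315]].

Step 4 — quadratic form (x̄ - mu_0)^T · S^{-1} · (x̄ - mu_0):
  S^{-1} · (x̄ - mu_0) = (-0.3516, 0.1424),
  (x̄ - mu_0)^T · [...] = (-3)·(-0.3516) + (0.5)·(0.1424) = 1.1261.

Step 5 — scale by n: T² = 4 · 1.1261 = 4.5045.

T² ≈ 4.5045


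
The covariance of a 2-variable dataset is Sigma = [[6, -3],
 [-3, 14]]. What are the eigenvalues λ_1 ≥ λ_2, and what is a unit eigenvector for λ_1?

Step 1 — characteristic polynomial of 2×2 Sigma:
  det(Sigma - λI) = λ² - trace · λ + det = 0.
  trace = 6 + 14 = 20, det = 6·14 - (-3)² = 75.
Step 2 — discriminant:
  Δ = trace² - 4·det = 400 - 300 = 100.
Step 3 — eigenvalues:
  λ = (trace ± √Δ)/2 = (20 ± 10)/2,
  λ_1 = 15,  λ_2 = 5.

Step 4 — unit eigenvector for λ_1: solve (Sigma - λ_1 I)v = 0. First row:
  (6 - 15)·v_x + (-3)·v_y = 0, i.e. (-9)·v_x + (-3)·v_y = 0,
  so v ∝ (b, λ_1 - a) = (-3, 9); multiply by -1 so the first entry is positive: u = (3, -9).
  ||u|| = √((3)² + (-9)²) = √(90) ≈ 9.4868,
  v_1 = u/||u|| ≈ (0.3162, -0.9487) (||v_1|| = 1).

λ_1 = 15,  λ_2 = 5;  v_1 ≈ (0.3162, -0.9487)


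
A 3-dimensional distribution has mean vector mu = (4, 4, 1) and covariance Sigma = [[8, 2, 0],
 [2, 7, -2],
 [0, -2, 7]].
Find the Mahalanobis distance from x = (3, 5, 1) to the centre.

Step 1 — centre the observation: (x - mu) = (-1, 1, 0).

Step 2 — invert Sigma (cofactor / det for 3×3, or solve directly):
  Sigma^{-1} = [[0.1355, -0.0422, -0.012],
 [-0.0422, 0.1687, 0.0482],
 [-0.012, 0.0482, 0.1566]].

Step 3 — form the quadratic (x - mu)^T · Sigma^{-1} · (x - mu):
  Sigma^{-1} · (x - mu) = (-0.1777, 0.2108, 0.0602).
  (x - mu)^T · [Sigma^{-1} · (x - mu)] = (-1)·(-0.1777) + (1)·(0.2108) + (0)·(0.0602) = 0.3886.

Step 4 — take square root: d = √(0.3886) ≈ 0.6233.

d(x, mu) = √(0.3886) ≈ 0.6233


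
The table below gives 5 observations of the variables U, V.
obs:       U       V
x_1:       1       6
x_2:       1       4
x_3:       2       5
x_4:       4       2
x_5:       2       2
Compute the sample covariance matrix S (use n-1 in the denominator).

Step 1 — column means:
  mean(U) = (1 + 1 + 2 + 4 + 2) / 5 = 10/5 = 2
  mean(V) = (6 + 4 + 5 + 2 + 2) / 5 = 19/5 = 3.8

Step 2 — sample covariance S[i,j] = (1/(n-1)) · Σ_k (x_{k,i} - mean_i) · (x_{k,j} - mean_j), with n-1 = 4.
  S[U,U] = ((-1)·(-1) + (-1)·(-1) + (0)·(0) + (2)·(2) + (0)·(0)) / 4 = 6/4 = 1.5
  S[U,V] = ((-1)·(2.2) + (-1)·(0.2) + (0)·(1.2) + (2)·(-1.8) + (0)·(-1.8)) / 4 = -6/4 = -1.5
  S[V,V] = ((2.2)·(2.2) + (0.2)·(0.2) + (1.2)·(1.2) + (-1.8)·(-1.8) + (-1.8)·(-1.8)) / 4 = 12.8/4 = 3.2

S is symmetric (S[j,i] = S[i,j]). Assembling:

S = [[1.5, -1.5],
 [-1.5, 3.2]]


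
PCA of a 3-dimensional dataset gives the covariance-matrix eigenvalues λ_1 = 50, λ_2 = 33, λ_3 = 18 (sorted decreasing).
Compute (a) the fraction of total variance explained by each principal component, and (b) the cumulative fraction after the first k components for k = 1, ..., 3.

Step 1 — total variance = trace(Sigma) = Σ λ_i = 50 + 33 + 18 = 101.

Step 2 — fraction explained by component i = λ_i / Σ λ:
  PC1: 50/101 = 0.495
  PC2: 33/101 = 0.3267
  PC3: 18/101 = 0.1782

Step 3 — cumulative fraction after k components = (λ_1 + ... + λ_k) / Σ λ:
  k = 1: 50/101 = 0.495
  k = 2: (50 + 33)/101 = 83/101 = 0.8218
  k = 3: (50 + 33 + 18)/101 = 101/101 = 1

Summary (fraction, with percent):

explained: PC1 0.495 (49.5%), PC2 0.3267 (32.67%), PC3 0.1782 (17.82%);  cumulative: 0.495, 0.8218, 1


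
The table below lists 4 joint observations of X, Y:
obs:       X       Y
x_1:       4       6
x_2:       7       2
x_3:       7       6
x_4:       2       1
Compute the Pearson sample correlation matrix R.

Step 1 — column means:
  mean(X) = (4 + 7 + 7 + 2) / 4 = 20/4 = 5
  mean(Y) = (6 + 2 + 6 + 1) / 4 = 15/4 = 3.75

Step 2 — sample variances and covariances s[i,j] = (1/(n-1)) · Σ_k (x_{k,i} - mean_i) · (x_{k,j} - mean_j), with n-1 = 3:
  s[X,X] = ((-1)·(-1) + (2)·(2) + (2)·(2) + (-3)·(-3)) / 3 = 18/3 = 6
  s[X,Y] = ((-1)·(2.25) + (2)·(-1.75) + (2)·(2.25) + (-3)·(-2.75)) / 3 = 7/3 = 2.3333
  s[Y,Y] = ((2.25)·(2.25) + (-1.75)·(-1.75) + (2.25)·(2.25) + (-2.75)·(-2.75)) / 3 = 20.75/3 = 6.9167
  Sample standard deviations s_i = √(s[i,i]):
  s(X) = √(6) = 2.4495
  s(Y) = √(6.9167) = 2.63

Step 3 — r_{ij} = s_{ij} / (s_i · s_j):
  r[X,X] = 1 (diagonal).
  r[X,Y] = 2.3333 / (2.4495 · 2.63) = 2.3333 / 6.442 = 0.3622
  r[Y,Y] = 1 (diagonal).

R is symmetric with unit diagonal. Assembling:

R = [[1, 0.3622],
 [0.3622, 1]]


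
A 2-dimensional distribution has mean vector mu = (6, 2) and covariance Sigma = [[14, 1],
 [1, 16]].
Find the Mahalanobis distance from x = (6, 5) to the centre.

Step 1 — centre the observation: (x - mu) = (0, 3).

Step 2 — invert Sigma. det(Sigma) = 14·16 - (1)² = 223.
  Sigma^{-1} = (1/det) · [[d, -b], [-b, a]] = [[0.0717, -0.0045],
 [-0.0045, 0.0628]].

Step 3 — form the quadratic (x - mu)^T · Sigma^{-1} · (x - mu):
  Sigma^{-1} · (x - mu) = (-0.0135, 0.1883).
  (x - mu)^T · [Sigma^{-1} · (x - mu)] = (0)·(-0.0135) + (3)·(0.1883) = 0.565.

Step 4 — take square root: d = √(0.565) ≈ 0.7517.

d(x, mu) = √(0.565) ≈ 0.7517


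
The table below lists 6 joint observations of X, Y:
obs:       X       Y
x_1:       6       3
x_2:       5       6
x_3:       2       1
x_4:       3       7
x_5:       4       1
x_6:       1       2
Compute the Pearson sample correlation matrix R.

Step 1 — column means:
  mean(X) = (6 + 5 + 2 + 3 + 4 + 1) / 6 = 21/6 = 3.5
  mean(Y) = (3 + 6 + 1 + 7 + 1 + 2) / 6 = 20/6 = 3.3333

Step 2 — sample variances and covariances s[i,j] = (1/(n-1)) · Σ_k (x_{k,i} - mean_i) · (x_{k,j} - mean_j), with n-1 = 5:
  s[X,X] = ((2.5)·(2.5) + (1.5)·(1.5) + (-1.5)·(-1.5) + (-0.5)·(-0.5) + (0.5)·(0.5) + (-2.5)·(-2.5)) / 5 = 17.5/5 = 3.5
  s[X,Y] = ((2.5)·(-0.3333) + (1.5)·(2.6667) + (-1.5)·(-2.3333) + (-0.5)·(3.6667) + (0.5)·(-2.3333) + (-2.5)·(-1.3333)) / 5 = 7/5 = 1.4
  s[Y,Y] = ((-0.3333)·(-0.3333) + (2.6667)·(2.6667) + (-2.3333)·(-2.3333) + (3.6667)·(3.6667) + (-2.3333)·(-2.3333) + (-1.3333)·(-1.3333)) / 5 = 33.3333/5 = 6.6667
  Sample standard deviations s_i = √(s[i,i]):
  s(X) = √(3.5) = 1.8708
  s(Y) = √(6.6667) = 2.582

Step 3 — r_{ij} = s_{ij} / (s_i · s_j):
  r[X,X] = 1 (diagonal).
  r[X,Y] = 1.4 / (1.8708 · 2.582) = 1.4 / 4.8305 = 0.2898
  r[Y,Y] = 1 (diagonal).

R is symmetric with unit diagonal. Assembling:

R = [[1, 0.2898],
 [0.2898, 1]]
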